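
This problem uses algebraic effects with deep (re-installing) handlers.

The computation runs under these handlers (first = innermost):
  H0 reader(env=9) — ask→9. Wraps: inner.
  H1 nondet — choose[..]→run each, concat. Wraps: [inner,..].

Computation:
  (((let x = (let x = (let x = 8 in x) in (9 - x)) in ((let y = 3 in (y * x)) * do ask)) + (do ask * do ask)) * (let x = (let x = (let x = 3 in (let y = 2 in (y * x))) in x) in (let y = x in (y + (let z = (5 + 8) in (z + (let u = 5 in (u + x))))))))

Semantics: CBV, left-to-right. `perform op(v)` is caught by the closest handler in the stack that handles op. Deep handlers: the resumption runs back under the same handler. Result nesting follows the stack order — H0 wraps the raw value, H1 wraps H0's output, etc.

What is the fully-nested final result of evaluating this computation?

Answer: [3240]

Evaluation trace:
ask @ H0 ⇒ 9
ask @ H0 ⇒ 9
ask @ H0 ⇒ 9
H0 returns 3240
H1 returns [3240]
= [3240]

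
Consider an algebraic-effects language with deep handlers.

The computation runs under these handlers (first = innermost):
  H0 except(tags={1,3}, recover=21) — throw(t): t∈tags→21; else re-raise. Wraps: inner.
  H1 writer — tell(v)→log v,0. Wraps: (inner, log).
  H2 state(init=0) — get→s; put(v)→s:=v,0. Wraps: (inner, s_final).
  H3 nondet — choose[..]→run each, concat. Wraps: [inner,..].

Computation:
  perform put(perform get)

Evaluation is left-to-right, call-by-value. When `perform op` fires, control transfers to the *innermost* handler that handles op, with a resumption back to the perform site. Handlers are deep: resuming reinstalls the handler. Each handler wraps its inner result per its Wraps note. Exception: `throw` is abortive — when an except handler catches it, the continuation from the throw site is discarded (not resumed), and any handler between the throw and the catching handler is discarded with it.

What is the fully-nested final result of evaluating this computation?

Answer: [((0, ()), 0)]

Working:
get @ H2 ⇒ 0
put(0) @ H2 ⇒ s:=0
H0 returns 0
H1 returns (0, ())
H2 returns ((0, ()), 0)
H3 returns [((0, ()), 0)]
= [((0, ()), 0)]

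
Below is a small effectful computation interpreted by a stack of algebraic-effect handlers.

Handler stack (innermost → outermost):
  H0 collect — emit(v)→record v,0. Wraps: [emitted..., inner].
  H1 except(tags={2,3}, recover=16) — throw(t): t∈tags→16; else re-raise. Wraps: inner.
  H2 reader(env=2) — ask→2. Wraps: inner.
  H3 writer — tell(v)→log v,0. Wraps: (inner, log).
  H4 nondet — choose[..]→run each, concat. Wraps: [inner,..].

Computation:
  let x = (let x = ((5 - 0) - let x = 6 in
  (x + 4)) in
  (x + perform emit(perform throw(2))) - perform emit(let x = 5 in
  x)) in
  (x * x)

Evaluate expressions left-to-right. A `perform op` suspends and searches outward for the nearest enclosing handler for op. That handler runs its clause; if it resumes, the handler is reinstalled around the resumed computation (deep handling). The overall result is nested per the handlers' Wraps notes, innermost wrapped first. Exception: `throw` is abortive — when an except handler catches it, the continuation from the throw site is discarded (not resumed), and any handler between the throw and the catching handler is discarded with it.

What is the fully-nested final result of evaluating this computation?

Answer: [(16, ())]

Evaluation trace:
throw(2) @ H1 caught ⇒ 16
H2 returns 16
H3 returns (16, ())
H4 returns [(16, ())]
= [(16, ())]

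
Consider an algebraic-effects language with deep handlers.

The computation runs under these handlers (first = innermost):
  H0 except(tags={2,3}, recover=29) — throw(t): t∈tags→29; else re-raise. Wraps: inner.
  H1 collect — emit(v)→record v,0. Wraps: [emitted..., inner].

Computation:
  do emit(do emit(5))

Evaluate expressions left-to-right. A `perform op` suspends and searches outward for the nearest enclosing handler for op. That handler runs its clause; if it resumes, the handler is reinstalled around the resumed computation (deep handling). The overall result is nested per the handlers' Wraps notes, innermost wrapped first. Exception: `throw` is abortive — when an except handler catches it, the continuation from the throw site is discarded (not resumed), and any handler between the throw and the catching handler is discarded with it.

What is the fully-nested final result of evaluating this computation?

Answer: [5, 0, 0]

Step-by-step:
emit(5) @ H1 ⇒ out+=5
emit(0) @ H1 ⇒ out+=0
H0 returns 0
H1 returns [5, 0, 0]
= [5, 0, 0]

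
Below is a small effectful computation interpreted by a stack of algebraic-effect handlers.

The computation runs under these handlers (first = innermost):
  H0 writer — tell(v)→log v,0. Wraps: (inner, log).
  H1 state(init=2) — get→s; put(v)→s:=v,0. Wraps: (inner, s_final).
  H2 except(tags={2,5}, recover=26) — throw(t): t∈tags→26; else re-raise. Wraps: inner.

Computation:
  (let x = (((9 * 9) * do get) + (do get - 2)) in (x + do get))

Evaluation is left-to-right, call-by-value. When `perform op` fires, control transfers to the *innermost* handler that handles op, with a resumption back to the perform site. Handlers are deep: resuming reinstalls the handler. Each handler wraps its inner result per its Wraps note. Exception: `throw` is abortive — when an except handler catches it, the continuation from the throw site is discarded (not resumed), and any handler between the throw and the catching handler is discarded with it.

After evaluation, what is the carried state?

Evaluation trace:
get @ H1 ⇒ 2
get @ H1 ⇒ 2
get @ H1 ⇒ 2
H0 returns (164, ())
H1 returns ((164, ()), 2)
H2 returns ((164, ()), 2)
= ((164, ()), 2)

Answer: 2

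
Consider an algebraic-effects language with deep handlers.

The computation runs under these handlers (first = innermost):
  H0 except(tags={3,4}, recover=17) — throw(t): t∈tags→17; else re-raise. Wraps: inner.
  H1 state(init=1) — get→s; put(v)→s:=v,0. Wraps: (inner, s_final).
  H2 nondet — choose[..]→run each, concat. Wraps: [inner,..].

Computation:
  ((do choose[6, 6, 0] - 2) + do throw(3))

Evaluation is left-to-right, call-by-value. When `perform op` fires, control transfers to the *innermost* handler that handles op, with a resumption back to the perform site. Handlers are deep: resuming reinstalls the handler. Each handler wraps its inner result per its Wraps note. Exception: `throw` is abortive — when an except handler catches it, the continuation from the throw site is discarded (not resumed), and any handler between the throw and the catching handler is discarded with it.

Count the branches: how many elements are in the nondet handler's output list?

Step-by-step:
choose[6, 6, 0] @ H2
  branch[0] choose=6:
    throw(3) @ H0 caught ⇒ 17
    H1 returns (17, 1)
    H2 returns [(17, 1)]
  branch[1] choose=6:
    throw(3) @ H0 caught ⇒ 17
    H1 returns (17, 1)
    H2 returns [(17, 1)]
  branch[2] choose=0:
    throw(3) @ H0 caught ⇒ 17
    H1 returns (17, 1)
    H2 returns [(17, 1)]
= [(17, 1), (17, 1), (17, 1)]

Answer: 3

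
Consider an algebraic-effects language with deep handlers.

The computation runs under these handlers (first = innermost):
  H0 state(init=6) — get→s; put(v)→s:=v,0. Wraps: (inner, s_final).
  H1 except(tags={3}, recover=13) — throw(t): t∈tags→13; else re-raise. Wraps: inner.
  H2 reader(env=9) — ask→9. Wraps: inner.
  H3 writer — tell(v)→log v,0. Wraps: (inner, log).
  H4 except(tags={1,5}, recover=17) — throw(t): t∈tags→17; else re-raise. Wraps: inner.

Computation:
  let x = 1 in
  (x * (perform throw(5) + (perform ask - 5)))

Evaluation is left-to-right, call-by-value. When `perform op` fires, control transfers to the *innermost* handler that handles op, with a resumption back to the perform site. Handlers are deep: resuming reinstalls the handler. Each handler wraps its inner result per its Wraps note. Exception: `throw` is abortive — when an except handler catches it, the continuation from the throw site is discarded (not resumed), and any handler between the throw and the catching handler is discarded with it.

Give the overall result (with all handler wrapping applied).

Answer: 17

Evaluation trace:
throw(5) @ H1 re-raised
throw(5) @ H4 caught ⇒ 17
= 17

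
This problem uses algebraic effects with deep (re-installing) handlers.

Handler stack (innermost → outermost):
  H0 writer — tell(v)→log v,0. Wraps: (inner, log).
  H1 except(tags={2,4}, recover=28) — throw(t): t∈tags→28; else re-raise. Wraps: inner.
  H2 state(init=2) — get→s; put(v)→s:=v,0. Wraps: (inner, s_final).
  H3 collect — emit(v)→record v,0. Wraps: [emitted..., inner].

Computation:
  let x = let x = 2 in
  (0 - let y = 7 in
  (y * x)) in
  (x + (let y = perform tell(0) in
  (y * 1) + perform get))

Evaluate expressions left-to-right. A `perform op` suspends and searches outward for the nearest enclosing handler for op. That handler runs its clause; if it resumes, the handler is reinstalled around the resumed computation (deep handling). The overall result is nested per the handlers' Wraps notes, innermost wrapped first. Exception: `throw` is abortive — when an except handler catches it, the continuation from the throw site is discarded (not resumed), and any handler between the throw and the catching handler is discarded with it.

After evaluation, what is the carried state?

Answer: 2

Step-by-step:
tell(0) @ H0 ⇒ log+=0
get @ H2 ⇒ 2
H0 returns (-12, (0))
H1 returns (-12, (0))
H2 returns ((-12, (0)), 2)
H3 returns [((-12, (0)), 2)]
= [((-12, (0)), 2)]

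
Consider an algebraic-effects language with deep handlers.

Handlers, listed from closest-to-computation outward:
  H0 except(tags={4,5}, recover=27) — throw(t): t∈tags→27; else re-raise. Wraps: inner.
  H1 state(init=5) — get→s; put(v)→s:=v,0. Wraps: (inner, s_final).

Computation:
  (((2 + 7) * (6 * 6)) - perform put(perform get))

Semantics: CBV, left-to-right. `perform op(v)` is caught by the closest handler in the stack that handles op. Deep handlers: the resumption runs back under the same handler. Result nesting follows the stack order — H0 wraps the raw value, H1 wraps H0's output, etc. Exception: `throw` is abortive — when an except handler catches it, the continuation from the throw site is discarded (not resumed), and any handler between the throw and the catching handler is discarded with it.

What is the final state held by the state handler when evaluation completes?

Answer: 5

Step-by-step:
get @ H1 ⇒ 5
put(5) @ H1 ⇒ s:=5
H0 returns 324
H1 returns (324, 5)
= (324, 5)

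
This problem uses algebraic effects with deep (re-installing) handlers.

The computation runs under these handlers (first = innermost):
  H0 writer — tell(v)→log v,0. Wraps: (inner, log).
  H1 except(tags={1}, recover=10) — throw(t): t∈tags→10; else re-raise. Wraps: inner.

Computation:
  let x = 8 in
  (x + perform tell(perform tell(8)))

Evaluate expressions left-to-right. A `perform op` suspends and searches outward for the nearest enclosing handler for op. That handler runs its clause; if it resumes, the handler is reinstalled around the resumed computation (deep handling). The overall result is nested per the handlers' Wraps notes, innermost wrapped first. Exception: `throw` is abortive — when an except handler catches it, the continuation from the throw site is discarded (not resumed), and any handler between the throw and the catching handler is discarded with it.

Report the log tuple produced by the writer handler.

Answer: (8, 0)

Evaluation trace:
tell(8) @ H0 ⇒ log+=8
tell(0) @ H0 ⇒ log+=0
H0 returns (8, (8, 0))
H1 returns (8, (8, 0))
= (8, (8, 0))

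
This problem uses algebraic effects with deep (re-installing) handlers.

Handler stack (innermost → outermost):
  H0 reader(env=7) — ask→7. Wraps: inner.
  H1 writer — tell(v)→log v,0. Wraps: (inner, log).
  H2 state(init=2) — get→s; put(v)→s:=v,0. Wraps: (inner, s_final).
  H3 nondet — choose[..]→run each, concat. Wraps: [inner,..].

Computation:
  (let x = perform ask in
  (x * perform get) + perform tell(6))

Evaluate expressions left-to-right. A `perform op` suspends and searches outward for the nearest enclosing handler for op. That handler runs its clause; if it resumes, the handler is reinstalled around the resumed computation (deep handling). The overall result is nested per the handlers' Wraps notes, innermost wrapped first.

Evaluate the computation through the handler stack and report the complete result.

Answer: [((14, (6)), 2)]

Evaluation trace:
ask @ H0 ⇒ 7
get @ H2 ⇒ 2
tell(6) @ H1 ⇒ log+=6
H0 returns 14
H1 returns (14, (6))
H2 returns ((14, (6)), 2)
H3 returns [((14, (6)), 2)]
= [((14, (6)), 2)]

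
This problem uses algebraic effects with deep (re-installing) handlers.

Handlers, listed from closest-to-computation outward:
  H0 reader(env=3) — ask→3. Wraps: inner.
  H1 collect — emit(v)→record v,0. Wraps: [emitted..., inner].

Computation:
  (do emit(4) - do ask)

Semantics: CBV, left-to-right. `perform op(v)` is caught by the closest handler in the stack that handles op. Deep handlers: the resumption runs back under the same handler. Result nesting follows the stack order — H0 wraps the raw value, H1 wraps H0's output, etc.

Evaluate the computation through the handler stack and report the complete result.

Answer: [4, -3]

Step-by-step:
emit(4) @ H1 ⇒ out+=4
ask @ H0 ⇒ 3
H0 returns -3
H1 returns [4, -3]
= [4, -3]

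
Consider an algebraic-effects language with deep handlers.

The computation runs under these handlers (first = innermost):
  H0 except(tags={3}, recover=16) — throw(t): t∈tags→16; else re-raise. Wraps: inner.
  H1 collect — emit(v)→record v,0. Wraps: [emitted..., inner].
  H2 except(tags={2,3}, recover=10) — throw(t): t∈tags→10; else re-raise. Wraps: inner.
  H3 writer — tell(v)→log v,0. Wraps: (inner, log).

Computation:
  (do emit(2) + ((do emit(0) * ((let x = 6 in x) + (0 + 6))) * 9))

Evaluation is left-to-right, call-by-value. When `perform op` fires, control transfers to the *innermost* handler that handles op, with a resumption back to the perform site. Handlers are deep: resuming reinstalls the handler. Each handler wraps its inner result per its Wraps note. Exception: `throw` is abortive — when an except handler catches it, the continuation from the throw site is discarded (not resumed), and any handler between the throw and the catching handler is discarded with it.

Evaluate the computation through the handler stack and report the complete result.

Answer: ([2, 0, 0], ())

Working:
emit(2) @ H1 ⇒ out+=2
emit(0) @ H1 ⇒ out+=0
H0 returns 0
H1 returns [2, 0, 0]
H2 returns [2, 0, 0]
H3 returns ([2, 0, 0], ())
= ([2, 0, 0], ())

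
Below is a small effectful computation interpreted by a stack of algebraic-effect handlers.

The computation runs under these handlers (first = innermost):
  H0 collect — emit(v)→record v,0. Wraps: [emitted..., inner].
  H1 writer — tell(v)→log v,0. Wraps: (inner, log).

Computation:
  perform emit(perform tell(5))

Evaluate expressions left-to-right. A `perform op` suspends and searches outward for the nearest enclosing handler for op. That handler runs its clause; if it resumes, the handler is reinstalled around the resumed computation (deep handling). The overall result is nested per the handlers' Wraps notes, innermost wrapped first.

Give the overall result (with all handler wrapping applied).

Answer: ([0, 0], (5))

Step-by-step:
tell(5) @ H1 ⇒ log+=5
emit(0) @ H0 ⇒ out+=0
H0 returns [0, 0]
H1 returns ([0, 0], (5))
= ([0, 0], (5))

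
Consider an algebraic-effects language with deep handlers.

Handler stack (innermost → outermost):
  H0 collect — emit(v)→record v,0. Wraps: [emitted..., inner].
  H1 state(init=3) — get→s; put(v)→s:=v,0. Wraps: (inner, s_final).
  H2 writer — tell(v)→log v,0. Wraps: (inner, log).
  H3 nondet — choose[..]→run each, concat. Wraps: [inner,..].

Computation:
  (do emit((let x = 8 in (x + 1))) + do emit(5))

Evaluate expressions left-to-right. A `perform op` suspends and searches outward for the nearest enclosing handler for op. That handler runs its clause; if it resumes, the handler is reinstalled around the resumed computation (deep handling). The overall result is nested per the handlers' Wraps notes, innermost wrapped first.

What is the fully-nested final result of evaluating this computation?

Answer: [(([9, 5, 0], 3), ())]

Step-by-step:
emit(9) @ H0 ⇒ out+=9
emit(5) @ H0 ⇒ out+=5
H0 returns [9, 5, 0]
H1 returns ([9, 5, 0], 3)
H2 returns (([9, 5, 0], 3), ())
H3 returns [(([9, 5, 0], 3), ())]
= [(([9, 5, 0], 3), ())]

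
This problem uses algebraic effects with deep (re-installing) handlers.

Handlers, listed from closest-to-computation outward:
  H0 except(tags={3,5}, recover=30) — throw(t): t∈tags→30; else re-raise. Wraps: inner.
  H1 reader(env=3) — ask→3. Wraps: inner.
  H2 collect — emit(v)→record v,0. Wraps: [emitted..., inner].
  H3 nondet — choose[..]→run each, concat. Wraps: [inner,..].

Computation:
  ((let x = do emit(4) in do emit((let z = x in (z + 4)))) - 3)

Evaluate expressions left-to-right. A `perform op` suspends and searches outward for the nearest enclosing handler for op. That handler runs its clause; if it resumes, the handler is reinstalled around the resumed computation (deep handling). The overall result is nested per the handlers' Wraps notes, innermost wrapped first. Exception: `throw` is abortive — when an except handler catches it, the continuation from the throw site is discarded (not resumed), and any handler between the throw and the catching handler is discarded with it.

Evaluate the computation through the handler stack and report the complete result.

Working:
emit(4) @ H2 ⇒ out+=4
emit(4) @ H2 ⇒ out+=4
H0 returns -3
H1 returns -3
H2 returns [4, 4, -3]
H3 returns [[4, 4, -3]]
= [[4, 4, -3]]

Answer: [[4, 4, -3]]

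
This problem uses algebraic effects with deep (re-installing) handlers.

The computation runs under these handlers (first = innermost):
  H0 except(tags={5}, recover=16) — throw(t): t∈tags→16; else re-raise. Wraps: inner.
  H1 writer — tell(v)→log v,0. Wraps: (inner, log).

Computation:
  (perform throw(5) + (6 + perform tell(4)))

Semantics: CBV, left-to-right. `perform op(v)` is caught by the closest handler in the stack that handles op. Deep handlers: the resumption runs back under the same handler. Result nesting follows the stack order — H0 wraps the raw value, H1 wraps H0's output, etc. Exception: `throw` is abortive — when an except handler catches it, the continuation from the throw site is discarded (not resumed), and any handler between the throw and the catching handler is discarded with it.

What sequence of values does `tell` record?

Answer: ()

Step-by-step:
throw(5) @ H0 caught ⇒ 16
H1 returns (16, ())
= (16, ())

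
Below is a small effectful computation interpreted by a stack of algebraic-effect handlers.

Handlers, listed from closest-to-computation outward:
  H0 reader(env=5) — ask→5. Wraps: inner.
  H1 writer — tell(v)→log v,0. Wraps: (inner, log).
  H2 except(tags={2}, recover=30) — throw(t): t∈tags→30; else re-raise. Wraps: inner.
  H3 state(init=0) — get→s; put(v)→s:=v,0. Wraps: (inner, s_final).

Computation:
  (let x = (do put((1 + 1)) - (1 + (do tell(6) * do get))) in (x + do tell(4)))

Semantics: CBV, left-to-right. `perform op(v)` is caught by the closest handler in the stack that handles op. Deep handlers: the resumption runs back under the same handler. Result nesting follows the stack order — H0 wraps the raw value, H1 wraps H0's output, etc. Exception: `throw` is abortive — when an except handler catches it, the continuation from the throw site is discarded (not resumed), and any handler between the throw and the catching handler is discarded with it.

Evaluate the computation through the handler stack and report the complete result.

Evaluation trace:
put(2) @ H3 ⇒ s:=2
tell(6) @ H1 ⇒ log+=6
get @ H3 ⇒ 2
tell(4) @ H1 ⇒ log+=4
H0 returns -1
H1 returns (-1, (6, 4))
H2 returns (-1, (6, 4))
H3 returns ((-1, (6, 4)), 2)
= ((-1, (6, 4)), 2)

Answer: ((-1, (6, 4)), 2)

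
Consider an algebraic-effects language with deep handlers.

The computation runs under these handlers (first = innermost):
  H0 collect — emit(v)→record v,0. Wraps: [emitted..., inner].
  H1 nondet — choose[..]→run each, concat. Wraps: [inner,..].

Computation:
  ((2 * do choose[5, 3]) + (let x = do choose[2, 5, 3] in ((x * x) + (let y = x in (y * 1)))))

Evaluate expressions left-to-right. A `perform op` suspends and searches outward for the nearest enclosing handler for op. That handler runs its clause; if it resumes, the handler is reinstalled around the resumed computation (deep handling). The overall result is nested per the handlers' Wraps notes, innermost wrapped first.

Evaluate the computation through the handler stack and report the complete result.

Answer: [[16], [40], [22], [12], [36], [18]]

Working:
choose[5, 3] @ H1
  branch[0] choose=5:
    choose[2, 5, 3] @ H1
      branch[0] choose=2:
        H0 returns [16]
        H1 returns [[16]]
      branch[1] choose=5:
        H0 returns [40]
        H1 returns [[40]]
      branch[2] choose=3:
        H0 returns [22]
        H1 returns [[22]]
  branch[1] choose=3:
    choose[2, 5, 3] @ H1
      branch[0] choose=2:
        H0 returns [12]
        H1 returns [[12]]
      branch[1] choose=5:
        H0 returns [36]
        H1 returns [[36]]
      branch[2] choose=3:
        H0 returns [18]
        H1 returns [[18]]
= [[16], [40], [22], [12], [36], [18]]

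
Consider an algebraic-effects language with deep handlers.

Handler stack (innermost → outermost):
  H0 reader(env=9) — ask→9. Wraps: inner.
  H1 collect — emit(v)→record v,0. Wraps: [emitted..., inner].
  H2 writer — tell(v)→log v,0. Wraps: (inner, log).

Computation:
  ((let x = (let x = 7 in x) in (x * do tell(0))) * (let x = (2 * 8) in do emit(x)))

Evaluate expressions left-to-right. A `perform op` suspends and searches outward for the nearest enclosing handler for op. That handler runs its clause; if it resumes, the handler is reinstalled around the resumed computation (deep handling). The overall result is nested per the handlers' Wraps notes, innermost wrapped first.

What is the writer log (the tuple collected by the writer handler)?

Working:
tell(0) @ H2 ⇒ log+=0
emit(16) @ H1 ⇒ out+=16
H0 returns 0
H1 returns [16, 0]
H2 returns ([16, 0], (0))
= ([16, 0], (0))

Answer: (0)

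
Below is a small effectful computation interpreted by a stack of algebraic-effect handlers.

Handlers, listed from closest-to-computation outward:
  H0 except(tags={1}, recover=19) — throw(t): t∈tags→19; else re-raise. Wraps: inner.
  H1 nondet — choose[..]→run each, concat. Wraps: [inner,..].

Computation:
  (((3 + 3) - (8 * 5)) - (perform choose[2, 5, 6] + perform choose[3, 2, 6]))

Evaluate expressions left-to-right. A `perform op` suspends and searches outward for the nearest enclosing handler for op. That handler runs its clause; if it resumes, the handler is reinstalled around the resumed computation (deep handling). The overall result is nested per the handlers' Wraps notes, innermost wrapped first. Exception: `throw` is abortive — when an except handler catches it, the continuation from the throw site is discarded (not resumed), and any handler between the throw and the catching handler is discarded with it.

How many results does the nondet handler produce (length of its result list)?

Answer: 9

Evaluation trace:
choose[2, 5, 6] @ H1
  branch[0] choose=2:
    choose[3, 2, 6] @ H1
      branch[0] choose=3:
        H0 returns -39
        H1 returns [-39]
      branch[1] choose=2:
        H0 returns -38
        H1 returns [-38]
      branch[2] choose=6:
        H0 returns -42
        H1 returns [-42]
  branch[1] choose=5:
    choose[3, 2, 6] @ H1
      branch[0] choose=3:
        H0 returns -42
        H1 returns [-42]
      branch[1] choose=2:
        H0 returns -41
        H1 returns [-41]
      branch[2] choose=6:
        H0 returns -45
        H1 returns [-45]
  branch[2] choose=6:
    choose[3, 2, 6] @ H1
      branch[0] choose=3:
        H0 returns -43
        H1 returns [-43]
      branch[1] choose=2:
        H0 returns -42
        H1 returns [-42]
      branch[2] choose=6:
        H0 returns -46
        H1 returns [-46]
= [-39, -38, -42, -42, -41, -45, -43, -42, -46]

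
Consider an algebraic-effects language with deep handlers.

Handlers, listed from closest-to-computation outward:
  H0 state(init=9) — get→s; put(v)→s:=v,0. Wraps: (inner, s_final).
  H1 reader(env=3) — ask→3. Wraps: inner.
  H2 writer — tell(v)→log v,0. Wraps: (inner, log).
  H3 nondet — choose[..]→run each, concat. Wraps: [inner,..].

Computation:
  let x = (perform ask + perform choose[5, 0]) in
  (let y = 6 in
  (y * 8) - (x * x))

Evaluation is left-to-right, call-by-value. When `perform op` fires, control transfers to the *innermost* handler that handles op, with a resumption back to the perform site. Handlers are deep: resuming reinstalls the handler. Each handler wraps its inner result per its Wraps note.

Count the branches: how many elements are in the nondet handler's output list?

Answer: 2

Step-by-step:
ask @ H1 ⇒ 3
choose[5, 0] @ H3
  branch[0] choose=5:
    H0 returns (-16, 9)
    H1 returns (-16, 9)
    H2 returns ((-16, 9), ())
    H3 returns [((-16, 9), ())]
  branch[1] choose=0:
    H0 returns (39, 9)
    H1 returns (39, 9)
    H2 returns ((39, 9), ())
    H3 returns [((39, 9), ())]
= [((-16, 9), ()), ((39, 9), ())]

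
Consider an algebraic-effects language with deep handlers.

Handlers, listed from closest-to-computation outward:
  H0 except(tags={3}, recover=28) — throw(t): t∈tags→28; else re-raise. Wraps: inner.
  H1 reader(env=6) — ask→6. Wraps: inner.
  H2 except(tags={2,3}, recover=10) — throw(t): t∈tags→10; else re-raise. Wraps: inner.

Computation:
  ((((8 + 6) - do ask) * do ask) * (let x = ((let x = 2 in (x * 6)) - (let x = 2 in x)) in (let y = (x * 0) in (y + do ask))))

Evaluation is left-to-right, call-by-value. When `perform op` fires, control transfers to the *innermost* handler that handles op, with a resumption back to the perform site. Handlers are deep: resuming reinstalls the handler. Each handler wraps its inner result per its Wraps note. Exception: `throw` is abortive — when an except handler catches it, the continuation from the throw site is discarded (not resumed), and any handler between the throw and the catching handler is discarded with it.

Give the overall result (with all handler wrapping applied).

Evaluation trace:
ask @ H1 ⇒ 6
ask @ H1 ⇒ 6
ask @ H1 ⇒ 6
H0 returns 288
H1 returns 288
H2 returns 288
= 288

Answer: 288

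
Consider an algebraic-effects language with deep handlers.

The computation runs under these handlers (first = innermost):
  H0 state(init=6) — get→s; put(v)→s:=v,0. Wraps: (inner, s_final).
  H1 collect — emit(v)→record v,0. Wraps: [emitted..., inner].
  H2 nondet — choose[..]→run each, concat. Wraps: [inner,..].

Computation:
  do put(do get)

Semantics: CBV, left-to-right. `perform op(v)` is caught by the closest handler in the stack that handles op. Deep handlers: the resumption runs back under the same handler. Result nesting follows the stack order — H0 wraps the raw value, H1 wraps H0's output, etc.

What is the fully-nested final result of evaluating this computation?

Step-by-step:
get @ H0 ⇒ 6
put(6) @ H0 ⇒ s:=6
H0 returns (0, 6)
H1 returns [(0, 6)]
H2 returns [[(0, 6)]]
= [[(0, 6)]]

Answer: [[(0, 6)]]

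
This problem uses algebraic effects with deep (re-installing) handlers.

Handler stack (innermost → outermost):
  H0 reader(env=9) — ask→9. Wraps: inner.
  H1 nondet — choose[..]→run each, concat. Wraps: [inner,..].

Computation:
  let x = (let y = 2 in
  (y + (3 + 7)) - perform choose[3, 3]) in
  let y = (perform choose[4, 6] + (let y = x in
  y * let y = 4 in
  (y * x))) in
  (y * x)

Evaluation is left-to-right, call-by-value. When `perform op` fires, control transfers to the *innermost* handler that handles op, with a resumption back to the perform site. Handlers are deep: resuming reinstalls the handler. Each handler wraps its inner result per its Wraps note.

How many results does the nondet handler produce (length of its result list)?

Working:
choose[3, 3] @ H1
  branch[0] choose=3:
    choose[4, 6] @ H1
      branch[0] choose=4:
        H0 returns 2952
        H1 returns [2952]
      branch[1] choose=6:
        H0 returns 2970
        H1 returns [2970]
  branch[1] choose=3:
    choose[4, 6] @ H1
      branch[0] choose=4:
        H0 returns 2952
        H1 returns [2952]
      branch[1] choose=6:
        H0 returns 2970
        H1 returns [2970]
= [2952, 2970, 2952, 2970]

Answer: 4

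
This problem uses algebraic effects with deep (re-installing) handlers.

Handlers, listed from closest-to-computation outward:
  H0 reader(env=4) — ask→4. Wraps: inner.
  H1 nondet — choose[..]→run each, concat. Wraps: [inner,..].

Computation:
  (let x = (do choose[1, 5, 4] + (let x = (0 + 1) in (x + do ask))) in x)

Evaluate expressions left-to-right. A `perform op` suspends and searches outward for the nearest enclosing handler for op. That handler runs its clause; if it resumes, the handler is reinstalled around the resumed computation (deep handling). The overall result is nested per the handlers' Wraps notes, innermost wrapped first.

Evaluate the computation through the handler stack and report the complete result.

Step-by-step:
choose[1, 5, 4] @ H1
  branch[0] choose=1:
    ask @ H0 ⇒ 4
    H0 returns 6
    H1 returns [6]
  branch[1] choose=5:
    ask @ H0 ⇒ 4
    H0 returns 10
    H1 returns [10]
  branch[2] choose=4:
    ask @ H0 ⇒ 4
    H0 returns 9
    H1 returns [9]
= [6, 10, 9]

Answer: [6, 10, 9]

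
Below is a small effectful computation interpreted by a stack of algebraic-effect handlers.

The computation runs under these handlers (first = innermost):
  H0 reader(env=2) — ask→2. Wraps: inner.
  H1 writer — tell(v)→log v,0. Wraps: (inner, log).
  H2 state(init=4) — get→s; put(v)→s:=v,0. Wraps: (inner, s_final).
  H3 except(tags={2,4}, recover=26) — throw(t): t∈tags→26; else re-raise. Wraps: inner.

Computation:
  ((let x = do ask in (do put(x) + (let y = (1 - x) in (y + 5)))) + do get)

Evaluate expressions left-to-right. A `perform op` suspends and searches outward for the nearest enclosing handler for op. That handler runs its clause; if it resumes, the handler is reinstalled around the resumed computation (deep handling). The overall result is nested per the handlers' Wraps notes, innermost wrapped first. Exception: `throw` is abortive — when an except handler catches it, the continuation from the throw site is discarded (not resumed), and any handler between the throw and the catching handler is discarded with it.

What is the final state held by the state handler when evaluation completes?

Answer: 2

Working:
ask @ H0 ⇒ 2
put(2) @ H2 ⇒ s:=2
get @ H2 ⇒ 2
H0 returns 6
H1 returns (6, ())
H2 returns ((6, ()), 2)
H3 returns ((6, ()), 2)
= ((6, ()), 2)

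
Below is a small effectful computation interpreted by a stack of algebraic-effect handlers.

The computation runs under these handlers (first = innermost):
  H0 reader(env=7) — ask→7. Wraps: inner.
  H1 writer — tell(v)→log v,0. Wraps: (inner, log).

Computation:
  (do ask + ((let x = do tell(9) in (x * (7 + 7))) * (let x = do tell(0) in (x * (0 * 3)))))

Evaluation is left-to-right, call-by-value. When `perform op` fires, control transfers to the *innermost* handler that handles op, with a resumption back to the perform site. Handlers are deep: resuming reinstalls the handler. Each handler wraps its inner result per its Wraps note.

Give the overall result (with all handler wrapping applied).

Working:
ask @ H0 ⇒ 7
tell(9) @ H1 ⇒ log+=9
tell(0) @ H1 ⇒ log+=0
H0 returns 7
H1 returns (7, (9, 0))
= (7, (9, 0))

Answer: (7, (9, 0))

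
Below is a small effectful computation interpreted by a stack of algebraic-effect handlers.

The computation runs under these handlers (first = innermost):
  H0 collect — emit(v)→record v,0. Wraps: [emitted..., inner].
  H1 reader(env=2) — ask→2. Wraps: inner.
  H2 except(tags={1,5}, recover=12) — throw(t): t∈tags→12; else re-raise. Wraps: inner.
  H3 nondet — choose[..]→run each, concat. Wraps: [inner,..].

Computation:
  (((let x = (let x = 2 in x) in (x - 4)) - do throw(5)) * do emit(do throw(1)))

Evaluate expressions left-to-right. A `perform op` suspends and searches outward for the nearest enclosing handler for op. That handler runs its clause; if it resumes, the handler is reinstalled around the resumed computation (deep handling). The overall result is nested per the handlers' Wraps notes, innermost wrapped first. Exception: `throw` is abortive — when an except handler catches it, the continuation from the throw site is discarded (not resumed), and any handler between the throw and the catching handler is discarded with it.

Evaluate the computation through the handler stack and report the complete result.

Answer: [12]

Evaluation trace:
throw(5) @ H2 caught ⇒ 12
H3 returns [12]
= [12]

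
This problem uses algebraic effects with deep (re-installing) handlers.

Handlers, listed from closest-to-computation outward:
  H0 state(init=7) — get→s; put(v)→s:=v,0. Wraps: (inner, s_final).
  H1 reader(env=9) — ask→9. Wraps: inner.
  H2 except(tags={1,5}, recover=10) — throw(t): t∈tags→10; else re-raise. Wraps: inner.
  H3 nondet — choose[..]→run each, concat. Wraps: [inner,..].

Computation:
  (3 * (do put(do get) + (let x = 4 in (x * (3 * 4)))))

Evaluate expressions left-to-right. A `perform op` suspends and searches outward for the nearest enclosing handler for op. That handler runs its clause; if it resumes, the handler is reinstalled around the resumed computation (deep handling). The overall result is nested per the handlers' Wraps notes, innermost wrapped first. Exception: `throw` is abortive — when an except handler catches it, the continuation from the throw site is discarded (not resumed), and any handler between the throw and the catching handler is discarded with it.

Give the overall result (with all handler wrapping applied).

Step-by-step:
get @ H0 ⇒ 7
put(7) @ H0 ⇒ s:=7
H0 returns (144, 7)
H1 returns (144, 7)
H2 returns (144, 7)
H3 returns [(144, 7)]
= [(144, 7)]

Answer: [(144, 7)]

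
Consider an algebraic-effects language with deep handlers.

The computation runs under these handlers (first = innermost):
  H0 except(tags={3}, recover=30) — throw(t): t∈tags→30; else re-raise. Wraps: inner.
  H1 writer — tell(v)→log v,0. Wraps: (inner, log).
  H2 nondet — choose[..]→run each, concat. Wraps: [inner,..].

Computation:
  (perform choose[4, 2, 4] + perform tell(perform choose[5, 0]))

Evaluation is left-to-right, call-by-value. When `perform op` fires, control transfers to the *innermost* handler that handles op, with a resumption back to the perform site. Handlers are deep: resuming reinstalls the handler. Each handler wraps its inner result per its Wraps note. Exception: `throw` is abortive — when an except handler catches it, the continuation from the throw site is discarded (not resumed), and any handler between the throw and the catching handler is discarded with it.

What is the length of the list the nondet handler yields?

Evaluation trace:
choose[4, 2, 4] @ H2
  branch[0] choose=4:
    choose[5, 0] @ H2
      branch[0] choose=5:
        tell(5) @ H1 ⇒ log+=5
        H0 returns 4
        H1 returns (4, (5))
        H2 returns [(4, (5))]
      branch[1] choose=0:
        tell(0) @ H1 ⇒ log+=0
        H0 returns 4
        H1 returns (4, (0))
        H2 returns [(4, (0))]
  branch[1] choose=2:
    choose[5, 0] @ H2
      branch[0] choose=5:
        tell(5) @ H1 ⇒ log+=5
        H0 returns 2
        H1 returns (2, (5))
        H2 returns [(2, (5))]
      branch[1] choose=0:
        tell(0) @ H1 ⇒ log+=0
        H0 returns 2
        H1 returns (2, (0))
        H2 returns [(2, (0))]
  branch[2] choose=4:
    choose[5, 0] @ H2
      branch[0] choose=5:
        tell(5) @ H1 ⇒ log+=5
        H0 returns 4
        H1 returns (4, (5))
        H2 returns [(4, (5))]
      branch[1] choose=0:
        tell(0) @ H1 ⇒ log+=0
        H0 returns 4
        H1 returns (4, (0))
        H2 returns [(4, (0))]
= [(4, (5)), (4, (0)), (2, (5)), (2, (0)), (4, (5)), (4, (0))]

Answer: 6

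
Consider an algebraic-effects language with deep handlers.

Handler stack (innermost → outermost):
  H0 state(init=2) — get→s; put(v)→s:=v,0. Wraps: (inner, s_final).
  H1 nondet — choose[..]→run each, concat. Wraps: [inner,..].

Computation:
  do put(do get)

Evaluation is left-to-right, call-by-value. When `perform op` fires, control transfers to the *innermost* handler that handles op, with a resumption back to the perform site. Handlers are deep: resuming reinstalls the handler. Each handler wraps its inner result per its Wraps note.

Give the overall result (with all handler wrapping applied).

Answer: [(0, 2)]

Evaluation trace:
get @ H0 ⇒ 2
put(2) @ H0 ⇒ s:=2
H0 returns (0, 2)
H1 returns [(0, 2)]
= [(0, 2)]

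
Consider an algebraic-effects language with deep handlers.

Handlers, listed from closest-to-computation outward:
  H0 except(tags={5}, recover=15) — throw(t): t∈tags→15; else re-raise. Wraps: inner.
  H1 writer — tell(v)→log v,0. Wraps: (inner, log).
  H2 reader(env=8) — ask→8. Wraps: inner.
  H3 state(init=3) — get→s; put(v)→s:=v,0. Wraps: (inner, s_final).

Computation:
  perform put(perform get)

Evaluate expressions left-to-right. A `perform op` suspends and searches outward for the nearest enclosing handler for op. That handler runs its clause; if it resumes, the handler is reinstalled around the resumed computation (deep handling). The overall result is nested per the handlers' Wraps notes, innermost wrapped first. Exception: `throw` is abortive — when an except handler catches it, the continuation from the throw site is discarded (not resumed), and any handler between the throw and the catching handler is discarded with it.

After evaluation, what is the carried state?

Answer: 3

Evaluation trace:
get @ H3 ⇒ 3
put(3) @ H3 ⇒ s:=3
H0 returns 0
H1 returns (0, ())
H2 returns (0, ())
H3 returns ((0, ()), 3)
= ((0, ()), 3)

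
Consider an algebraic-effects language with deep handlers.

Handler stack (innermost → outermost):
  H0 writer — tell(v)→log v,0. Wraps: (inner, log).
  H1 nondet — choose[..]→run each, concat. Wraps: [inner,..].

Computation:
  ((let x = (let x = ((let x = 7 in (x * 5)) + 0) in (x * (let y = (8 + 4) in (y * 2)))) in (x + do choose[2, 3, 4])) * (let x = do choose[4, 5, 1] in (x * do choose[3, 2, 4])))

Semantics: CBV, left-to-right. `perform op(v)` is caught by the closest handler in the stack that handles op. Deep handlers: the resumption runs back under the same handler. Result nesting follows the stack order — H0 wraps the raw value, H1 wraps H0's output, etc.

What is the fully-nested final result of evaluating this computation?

Working:
choose[2, 3, 4] @ H1
  branch[0] choose=2:
    choose[4, 5, 1] @ H1
      branch[0] choose=4:
        choose[3, 2, 4] @ H1
          branch[0] choose=3:
            H0 returns (10104, ())
            H1 returns [(10104, ())]
          branch[1] choose=2:
            H0 returns (6736, ())
            H1 returns [(6736, ())]
          branch[2] choose=4:
            H0 returns (13472, ())
            H1 returns [(13472, ())]
      branch[1] choose=5:
        choose[3, 2, 4] @ H1
          branch[0] choose=3:
            H0 returns (12630, ())
            H1 returns [(12630, ())]
          branch[1] choose=2:
            H0 returns (8420, ())
            H1 returns [(8420, ())]
          branch[2] choose=4:
            H0 returns (16840, ())
            H1 returns [(16840, ())]
      branch[2] choose=1:
        choose[3, 2, 4] @ H1
          branch[0] choose=3:
            H0 returns (2526, ())
            H1 returns [(2526, ())]
          branch[1] choose=2:
            H0 returns (1684, ())
            H1 returns [(1684, ())]
          branch[2] choose=4:
            H0 returns (3368, ())
            H1 returns [(3368, ())]
  branch[1] choose=3:
    choose[4, 5, 1] @ H1
      branch[0] choose=4:
        choose[3, 2, 4] @ H1
          branch[0] choose=3:
            H0 returns (10116, ())
            H1 returns [(10116, ())]
          branch[1] choose=2:
            H0 returns (6744, ())
            H1 returns [(6744, ())]
          branch[2] choose=4:
            H0 returns (13488, ())
            H1 returns [(13488, ())]
      branch[1] choose=5:
        choose[3, 2, 4] @ H1
          branch[0] choose=3:
            H0 returns (12645, ())
            H1 returns [(12645, ())]
          branch[1] choose=2:
            H0 returns (8430, ())
            H1 returns [(8430, ())]
          branch[2] choose=4:
            H0 returns (16860, ())
            H1 returns [(16860, ())]
      branch[2] choose=1:
        choose[3, 2, 4] @ H1
          branch[0] choose=3:
            H0 returns (2529, ())
            H1 returns [(2529, ())]
          branch[1] choose=2:
            H0 returns (1686, ())
            H1 returns [(1686, ())]
          branch[2] choose=4:
            H0 returns (3372, ())
            H1 returns [(3372, ())]
  branch[2] choose=4:
    choose[4, 5, 1] @ H1
      branch[0] choose=4:
        choose[3, 2, 4] @ H1
          branch[0] choose=3:
            H0 returns (10128, ())
            H1 returns [(10128, ())]
          branch[1] choose=2:
            H0 returns (6752, ())
            H1 returns [(6752, ())]
          branch[2] choose=4:
            H0 returns (13504, ())
            H1 returns [(13504, ())]
      branch[1] choose=5:
        choose[3, 2, 4] @ H1
          branch[0] choose=3:
            H0 returns (12660, ())
            H1 returns [(12660, ())]
          branch[1] choose=2:
            H0 returns (8440, ())
            H1 returns [(8440, ())]
          branch[2] choose=4:
            H0 returns (16880, ())
            H1 returns [(16880, ())]
      branch[2] choose=1:
        choose[3, 2, 4] @ H1
          branch[0] choose=3:
            H0 returns (2532, ())
            H1 returns [(2532, ())]
          branch[1] choose=2:
            H0 returns (1688, ())
            H1 returns [(1688, ())]
          branch[2] choose=4:
            H0 returns (3376, ())
            H1 returns [(3376, ())]
= [(10104, ()), (6736, ()), (13472, ()), (12630, ()), (8420, ()), (16840, ()), (2526, ()), (1684, ()), (3368, ()), (10116, ()), (6744, ()), (13488, ()), (12645, ()), (8430, ()), (16860, ()), (2529, ()), (1686, ()), (3372, ()), (10128, ()), (6752, ()), (13504, ()), (12660, ()), (8440, ()), (16880, ()), (2532, ()), (1688, ()), (3376, ())]

Answer: [(10104, ()), (6736, ()), (13472, ()), (12630, ()), (8420, ()), (16840, ()), (2526, ()), (1684, ()), (3368, ()), (10116, ()), (6744, ()), (13488, ()), (12645, ()), (8430, ()), (16860, ()), (2529, ()), (1686, ()), (3372, ()), (10128, ()), (6752, ()), (13504, ()), (12660, ()), (8440, ()), (16880, ()), (2532, ()), (1688, ()), (3376, ())]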